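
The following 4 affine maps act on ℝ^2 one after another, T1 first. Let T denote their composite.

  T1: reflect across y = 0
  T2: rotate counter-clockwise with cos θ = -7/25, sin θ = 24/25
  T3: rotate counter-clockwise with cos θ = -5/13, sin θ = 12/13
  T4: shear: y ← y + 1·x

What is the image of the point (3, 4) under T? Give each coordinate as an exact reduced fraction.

T1 reflect across y = 0: (3, 4) → (3, -4)
T2 rotate counter-clockwise with cos θ = -7/25, sin θ = 24/25: (3, -4) → (3, 4)
T3 rotate counter-clockwise with cos θ = -5/13, sin θ = 12/13: (3, 4) → (-63/13, 16/13)
T4 shear: y ← y + 1·x: (-63/13, 16/13) → (-63/13, -47/13)

T(p) = (-63/13, -47/13)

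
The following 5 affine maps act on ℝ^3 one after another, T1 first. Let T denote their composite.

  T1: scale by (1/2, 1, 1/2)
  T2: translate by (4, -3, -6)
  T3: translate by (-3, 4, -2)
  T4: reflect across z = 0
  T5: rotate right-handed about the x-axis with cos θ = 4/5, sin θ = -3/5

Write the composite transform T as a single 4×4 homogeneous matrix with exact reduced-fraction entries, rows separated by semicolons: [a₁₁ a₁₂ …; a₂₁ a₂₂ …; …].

T = [1/2 0 0 1; 0 4/5 -3/10 28/5; 0 -3/5 -2/5 29/5; 0 0 0 1]

T1 = [1/2 0 0 0; 0 1 0 0; 0 0 1/2 0; 0 0 0 1]
T2·T1 = [1/2 0 0 4; 0 1 0 -3; 0 0 1/2 -6; 0 0 0 1]
T3·…·T1 = [1/2 0 0 1; 0 1 0 1; 0 0 1/2 -8; 0 0 0 1]
T4·…·T1 = [1/2 0 0 1; 0 1 0 1; 0 0 -1/2 8; 0 0 0 1]
T5·…·T1 = [1/2 0 0 1; 0 4/5 -3/10 28/5; 0 -3/5 -2/5 29/5; 0 0 0 1]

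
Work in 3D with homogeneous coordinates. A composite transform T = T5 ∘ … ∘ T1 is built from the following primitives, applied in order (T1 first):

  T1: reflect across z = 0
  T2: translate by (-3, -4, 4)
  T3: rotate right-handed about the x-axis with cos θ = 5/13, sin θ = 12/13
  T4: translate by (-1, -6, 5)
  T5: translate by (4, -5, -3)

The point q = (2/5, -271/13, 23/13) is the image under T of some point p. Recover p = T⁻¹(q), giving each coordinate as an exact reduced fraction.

T1 = [1 0 0 0; 0 1 0 0; 0 0 -1 0; 0 0 0 1]
T2·T1 = [1 0 0 -3; 0 1 0 -4; 0 0 -1 4; 0 0 0 1]
T3·…·T1 = [1 0 0 -3; 0 5/13 12/13 -68/13; 0 12/13 -5/13 -28/13; 0 0 0 1]
T4·…·T1 = [1 0 0 -4; 0 5/13 12/13 -146/13; 0 12/13 -5/13 37/13; 0 0 0 1]
T5·…·T1 = [1 0 0 0; 0 5/13 12/13 -211/13; 0 12/13 -5/13 -2/13; 0 0 0 1]
det M = -1; M⁻¹ = [1 0 0 0; 0 5/13 12/13 83/13; 0 12/13 -5/13 194/13; 0 0 0 1]
M⁻¹ · (2/5, -271/13, 23/13)ᵀ = (2/5, 0, -5)ᵀ

p = (2/5, 0, -5)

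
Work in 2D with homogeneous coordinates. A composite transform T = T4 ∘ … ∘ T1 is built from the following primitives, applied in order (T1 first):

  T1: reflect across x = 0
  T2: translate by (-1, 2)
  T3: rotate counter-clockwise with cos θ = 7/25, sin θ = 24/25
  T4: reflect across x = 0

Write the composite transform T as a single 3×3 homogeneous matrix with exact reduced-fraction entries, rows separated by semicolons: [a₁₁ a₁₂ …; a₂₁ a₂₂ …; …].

T1 = [-1 0 0; 0 1 0; 0 0 1]
T2·T1 = [-1 0 -1; 0 1 2; 0 0 1]
T3·…·T1 = [-7/25 -24/25 -11/5; -24/25 7/25 -2/5; 0 0 1]
T4·…·T1 = [7/25 24/25 11/5; -24/25 7/25 -2/5; 0 0 1]

T = [7/25 24/25 11/5; -24/25 7/25 -2/5; 0 0 1]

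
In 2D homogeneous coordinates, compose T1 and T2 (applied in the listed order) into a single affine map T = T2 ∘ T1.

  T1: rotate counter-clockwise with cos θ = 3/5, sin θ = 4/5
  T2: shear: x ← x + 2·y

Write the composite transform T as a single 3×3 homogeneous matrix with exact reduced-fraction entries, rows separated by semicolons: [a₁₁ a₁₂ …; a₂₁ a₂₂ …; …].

T = [11/5 2/5 0; 4/5 3/5 0; 0 0 1]

T1 = [3/5 -4/5 0; 4/5 3/5 0; 0 0 1]
T2·T1 = [11/5 2/5 0; 4/5 3/5 0; 0 0 1]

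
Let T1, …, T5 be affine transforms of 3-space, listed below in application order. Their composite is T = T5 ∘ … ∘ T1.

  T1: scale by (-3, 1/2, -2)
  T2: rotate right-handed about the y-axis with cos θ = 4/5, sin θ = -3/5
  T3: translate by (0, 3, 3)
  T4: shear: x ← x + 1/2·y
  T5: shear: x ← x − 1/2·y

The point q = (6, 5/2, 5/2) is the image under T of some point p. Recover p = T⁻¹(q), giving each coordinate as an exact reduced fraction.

p = (-3/2, -1, 2)

T1 = [-3 0 0 0; 0 1/2 0 0; 0 0 -2 0; 0 0 0 1]
T2·T1 = [-12/5 0 6/5 0; 0 1/2 0 0; -9/5 0 -8/5 0; 0 0 0 1]
T3·…·T1 = [-12/5 0 6/5 0; 0 1/2 0 3; -9/5 0 -8/5 3; 0 0 0 1]
T4·…·T1 = [-12/5 1/4 6/5 3/2; 0 1/2 0 3; -9/5 0 -8/5 3; 0 0 0 1]
T5·…·T1 = [-12/5 0 6/5 0; 0 1/2 0 3; -9/5 0 -8/5 3; 0 0 0 1]
det M = 3; M⁻¹ = [-4/15 0 -1/5 3/5; 0 2 0 -6; 3/10 0 -2/5 6/5; 0 0 0 1]
M⁻¹ · (6, 5/2, 5/2)ᵀ = (-3/2, -1, 2)ᵀ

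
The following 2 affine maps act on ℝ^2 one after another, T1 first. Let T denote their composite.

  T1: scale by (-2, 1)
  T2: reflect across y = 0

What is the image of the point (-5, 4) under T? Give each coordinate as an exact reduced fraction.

T(p) = (10, -4)

T1 scale by (-2, 1): (-5, 4) → (10, 4)
T2 reflect across y = 0: (10, 4) → (10, -4)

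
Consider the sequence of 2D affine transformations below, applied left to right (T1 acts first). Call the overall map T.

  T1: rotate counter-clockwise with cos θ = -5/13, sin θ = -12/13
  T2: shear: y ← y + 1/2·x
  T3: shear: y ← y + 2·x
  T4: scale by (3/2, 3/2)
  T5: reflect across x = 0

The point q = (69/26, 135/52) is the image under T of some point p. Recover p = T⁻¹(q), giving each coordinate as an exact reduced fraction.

p = (-5, -4)

T1 = [-5/13 12/13 0; -12/13 -5/13 0; 0 0 1]
T2·T1 = [-5/13 12/13 0; -29/26 1/13 0; 0 0 1]
T3·…·T1 = [-5/13 12/13 0; -49/26 25/13 0; 0 0 1]
T4·…·T1 = [-15/26 18/13 0; -147/52 75/26 0; 0 0 1]
T5·…·T1 = [15/26 -18/13 0; -147/52 75/26 0; 0 0 1]
det M = -9/4; M⁻¹ = [-50/39 -8/13 0; -49/39 -10/39 0; 0 0 1]
M⁻¹ · (69/26, 135/52)ᵀ = (-5, -4)ᵀ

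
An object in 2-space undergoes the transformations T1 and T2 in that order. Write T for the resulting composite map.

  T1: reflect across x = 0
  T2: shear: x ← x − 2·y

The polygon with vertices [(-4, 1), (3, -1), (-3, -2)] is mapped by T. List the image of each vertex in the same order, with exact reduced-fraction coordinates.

image vertices: (2, 1), (-1, -1), (7, -2)

T1 reflect across x = 0: (-4, 1) → (4, 1); (3, -1) → (-3, -1); (-3, -2) → (3, -2)
T2 shear: x ← x − 2·y: (4, 1) → (2, 1); (-3, -1) → (-1, -1); (3, -2) → (7, -2)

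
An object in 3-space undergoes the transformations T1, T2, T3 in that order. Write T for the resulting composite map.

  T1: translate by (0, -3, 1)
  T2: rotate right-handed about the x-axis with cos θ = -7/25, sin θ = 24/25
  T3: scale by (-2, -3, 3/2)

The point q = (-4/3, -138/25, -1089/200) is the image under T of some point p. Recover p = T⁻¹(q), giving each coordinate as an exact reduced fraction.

T1 = [1 0 0 0; 0 1 0 -3; 0 0 1 1; 0 0 0 1]
T2·T1 = [1 0 0 0; 0 -7/25 -24/25 -3/25; 0 24/25 -7/25 -79/25; 0 0 0 1]
T3·…·T1 = [-2 0 0 0; 0 21/25 72/25 9/25; 0 36/25 -21/50 -237/50; 0 0 0 1]
det M = 9; M⁻¹ = [-1/2 0 0 0; 0 7/75 16/25 3; 0 8/25 -14/75 -1; 0 0 0 1]
M⁻¹ · (-4/3, -138/25, -1089/200)ᵀ = (2/3, -1, -7/4)ᵀ

p = (2/3, -1, -7/4)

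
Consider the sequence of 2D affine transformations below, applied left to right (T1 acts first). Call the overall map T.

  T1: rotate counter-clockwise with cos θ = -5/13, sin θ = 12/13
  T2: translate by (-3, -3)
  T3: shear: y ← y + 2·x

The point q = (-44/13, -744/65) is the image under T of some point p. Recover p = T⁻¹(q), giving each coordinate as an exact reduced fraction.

T1 = [-5/13 -12/13 0; 12/13 -5/13 0; 0 0 1]
T2·T1 = [-5/13 -12/13 -3; 12/13 -5/13 -3; 0 0 1]
T3·…·T1 = [-5/13 -12/13 -3; 2/13 -29/13 -9; 0 0 1]
det M = 1; M⁻¹ = [-29/13 12/13 21/13; -2/13 -5/13 -51/13; 0 0 1]
M⁻¹ · (-44/13, -744/65)ᵀ = (-7/5, 1)ᵀ

p = (-7/5, 1)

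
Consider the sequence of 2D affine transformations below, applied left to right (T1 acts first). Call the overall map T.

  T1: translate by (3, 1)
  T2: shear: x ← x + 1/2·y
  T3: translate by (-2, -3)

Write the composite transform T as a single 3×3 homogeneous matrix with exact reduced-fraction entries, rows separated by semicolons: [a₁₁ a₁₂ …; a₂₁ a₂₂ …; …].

T = [1 1/2 3/2; 0 1 -2; 0 0 1]

T1 = [1 0 3; 0 1 1; 0 0 1]
T2·T1 = [1 1/2 7/2; 0 1 1; 0 0 1]
T3·…·T1 = [1 1/2 3/2; 0 1 -2; 0 0 1]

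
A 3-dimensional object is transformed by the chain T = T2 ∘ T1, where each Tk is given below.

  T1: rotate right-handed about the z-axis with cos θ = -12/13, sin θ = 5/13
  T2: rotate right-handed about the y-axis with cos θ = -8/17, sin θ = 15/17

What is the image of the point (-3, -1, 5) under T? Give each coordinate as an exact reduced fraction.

T1 rotate right-handed about the z-axis with cos θ = -12/13, sin θ = 5/13: (-3, -1, 5) → (41/13, -3/13, 5)
T2 rotate right-handed about the y-axis with cos θ = -8/17, sin θ = 15/17: (41/13, -3/13, 5) → (647/221, -3/13, -1135/221)

T(p) = (647/221, -3/13, -1135/221)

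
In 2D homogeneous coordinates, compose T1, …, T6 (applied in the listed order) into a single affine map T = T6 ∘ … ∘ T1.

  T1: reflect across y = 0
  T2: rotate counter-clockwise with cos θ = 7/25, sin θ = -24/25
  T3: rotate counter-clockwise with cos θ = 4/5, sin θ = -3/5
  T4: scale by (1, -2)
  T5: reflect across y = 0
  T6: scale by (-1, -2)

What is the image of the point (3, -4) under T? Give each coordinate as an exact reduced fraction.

T(p) = (-336/125, 2108/125)

T1 reflect across y = 0: (3, -4) → (3, 4)
T2 rotate counter-clockwise with cos θ = 7/25, sin θ = -24/25: (3, 4) → (117/25, -44/25)
T3 rotate counter-clockwise with cos θ = 4/5, sin θ = -3/5: (117/25, -44/25) → (336/125, -527/125)
T4 scale by (1, -2): (336/125, -527/125) → (336/125, 1054/125)
T5 reflect across y = 0: (336/125, 1054/125) → (336/125, -1054/125)
T6 scale by (-1, -2): (336/125, -1054/125) → (-336/125, 2108/125)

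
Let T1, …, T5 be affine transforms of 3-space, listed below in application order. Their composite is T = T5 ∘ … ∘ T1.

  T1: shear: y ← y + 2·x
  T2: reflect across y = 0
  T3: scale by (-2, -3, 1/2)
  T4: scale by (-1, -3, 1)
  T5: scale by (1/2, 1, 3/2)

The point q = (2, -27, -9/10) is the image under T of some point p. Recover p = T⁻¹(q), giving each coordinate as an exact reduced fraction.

p = (2, -1, -6/5)

T1 = [1 0 0 0; 2 1 0 0; 0 0 1 0; 0 0 0 1]
T2·T1 = [1 0 0 0; -2 -1 0 0; 0 0 1 0; 0 0 0 1]
T3·…·T1 = [-2 0 0 0; 6 3 0 0; 0 0 1/2 0; 0 0 0 1]
T4·…·T1 = [2 0 0 0; -18 -9 0 0; 0 0 1/2 0; 0 0 0 1]
T5·…·T1 = [1 0 0 0; -18 -9 0 0; 0 0 3/4 0; 0 0 0 1]
det M = -27/4; M⁻¹ = [1 0 0 0; -2 -1/9 0 0; 0 0 4/3 0; 0 0 0 1]
M⁻¹ · (2, -27, -9/10)ᵀ = (2, -1, -6/5)ᵀ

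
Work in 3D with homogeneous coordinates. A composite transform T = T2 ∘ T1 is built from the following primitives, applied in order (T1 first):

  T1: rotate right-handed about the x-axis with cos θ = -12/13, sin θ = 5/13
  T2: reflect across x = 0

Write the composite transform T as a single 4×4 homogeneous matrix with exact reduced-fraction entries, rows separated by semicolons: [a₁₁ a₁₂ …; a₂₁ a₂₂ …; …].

T1 = [1 0 0 0; 0 -12/13 -5/13 0; 0 5/13 -12/13 0; 0 0 0 1]
T2·T1 = [-1 0 0 0; 0 -12/13 -5/13 0; 0 5/13 -12/13 0; 0 0 0 1]

T = [-1 0 0 0; 0 -12/13 -5/13 0; 0 5/13 -12/13 0; 0 0 0 1]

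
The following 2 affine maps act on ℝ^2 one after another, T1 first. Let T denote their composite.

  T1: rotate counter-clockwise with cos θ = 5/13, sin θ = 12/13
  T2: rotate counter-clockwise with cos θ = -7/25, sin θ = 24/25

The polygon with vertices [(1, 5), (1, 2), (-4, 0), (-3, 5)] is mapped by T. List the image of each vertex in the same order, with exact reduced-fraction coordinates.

image vertices: (-503/325, -1579/325), (-79/65, -122/65), (1292/325, -144/325), (789/325, -1723/325)

T1 rotate counter-clockwise with cos θ = 5/13, sin θ = 12/13: (1, 5) → (-55/13, 37/13); (1, 2) → (-19/13, 22/13); (-4, 0) → (-20/13, -48/13); (-3, 5) → (-75/13, -11/13)
T2 rotate counter-clockwise with cos θ = -7/25, sin θ = 24/25: (-55/13, 37/13) → (-503/325, -1579/325); (-19/13, 22/13) → (-79/65, -122/65); (-20/13, -48/13) → (1292/325, -144/325); (-75/13, -11/13) → (789/325, -1723/325)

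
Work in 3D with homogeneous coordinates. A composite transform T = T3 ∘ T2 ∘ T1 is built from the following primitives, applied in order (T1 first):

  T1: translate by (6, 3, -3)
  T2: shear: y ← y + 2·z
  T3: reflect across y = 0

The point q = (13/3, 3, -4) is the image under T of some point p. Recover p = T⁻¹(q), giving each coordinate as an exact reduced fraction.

p = (-5/3, 2, -1)

T1 = [1 0 0 6; 0 1 0 3; 0 0 1 -3; 0 0 0 1]
T2·T1 = [1 0 0 6; 0 1 2 -3; 0 0 1 -3; 0 0 0 1]
T3·…·T1 = [1 0 0 6; 0 -1 -2 3; 0 0 1 -3; 0 0 0 1]
det M = -1; M⁻¹ = [1 0 0 -6; 0 -1 -2 -3; 0 0 1 3; 0 0 0 1]
M⁻¹ · (13/3, 3, -4)ᵀ = (-5/3, 2, -1)ᵀ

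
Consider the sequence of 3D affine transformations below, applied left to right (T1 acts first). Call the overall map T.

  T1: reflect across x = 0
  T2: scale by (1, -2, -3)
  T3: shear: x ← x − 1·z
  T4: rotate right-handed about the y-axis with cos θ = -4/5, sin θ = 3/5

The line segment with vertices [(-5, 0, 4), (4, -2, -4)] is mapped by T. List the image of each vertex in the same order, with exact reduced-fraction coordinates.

image vertices: (-104/5, 0, -3/5), (20, 4, 0)

T1 reflect across x = 0: (-5, 0, 4) → (5, 0, 4); (4, -2, -4) → (-4, -2, -4)
T2 scale by (1, -2, -3): (5, 0, 4) → (5, 0, -12); (-4, -2, -4) → (-4, 4, 12)
T3 shear: x ← x − 1·z: (5, 0, -12) → (17, 0, -12); (-4, 4, 12) → (-16, 4, 12)
T4 rotate right-handed about the y-axis with cos θ = -4/5, sin θ = 3/5: (17, 0, -12) → (-104/5, 0, -3/5); (-16, 4, 12) → (20, 4, 0)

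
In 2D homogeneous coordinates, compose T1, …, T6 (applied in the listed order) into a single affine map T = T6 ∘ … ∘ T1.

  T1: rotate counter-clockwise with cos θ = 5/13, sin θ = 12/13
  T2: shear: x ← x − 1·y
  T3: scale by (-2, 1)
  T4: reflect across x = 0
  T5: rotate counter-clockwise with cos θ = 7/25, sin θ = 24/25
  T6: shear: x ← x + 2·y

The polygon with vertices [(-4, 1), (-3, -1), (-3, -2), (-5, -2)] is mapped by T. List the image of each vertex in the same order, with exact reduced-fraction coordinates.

T1 rotate counter-clockwise with cos θ = 5/13, sin θ = 12/13: (-4, 1) → (-32/13, -43/13); (-3, -1) → (-3/13, -41/13); (-3, -2) → (9/13, -46/13); (-5, -2) → (-1/13, -70/13)
T2 shear: x ← x − 1·y: (-32/13, -43/13) → (11/13, -43/13); (-3/13, -41/13) → (38/13, -41/13); (9/13, -46/13) → (55/13, -46/13); (-1/13, -70/13) → (69/13, -70/13)
T3 scale by (-2, 1): (11/13, -43/13) → (-22/13, -43/13); (38/13, -41/13) → (-76/13, -41/13); (55/13, -46/13) → (-110/13, -46/13); (69/13, -70/13) → (-138/13, -70/13)
T4 reflect across x = 0: (-22/13, -43/13) → (22/13, -43/13); (-76/13, -41/13) → (76/13, -41/13); (-110/13, -46/13) → (110/13, -46/13); (-138/13, -70/13) → (138/13, -70/13)
T5 rotate counter-clockwise with cos θ = 7/25, sin θ = 24/25: (22/13, -43/13) → (1186/325, 227/325); (76/13, -41/13) → (1516/325, 1537/325); (110/13, -46/13) → (1874/325, 2318/325); (138/13, -70/13) → (2646/325, 2822/325)
T6 shear: x ← x + 2·y: (1186/325, 227/325) → (328/65, 227/325); (1516/325, 1537/325) → (918/65, 1537/325); (1874/325, 2318/325) → (1302/65, 2318/325); (2646/325, 2822/325) → (1658/65, 2822/325)

image vertices: (328/65, 227/325), (918/65, 1537/325), (1302/65, 2318/325), (1658/65, 2822/325)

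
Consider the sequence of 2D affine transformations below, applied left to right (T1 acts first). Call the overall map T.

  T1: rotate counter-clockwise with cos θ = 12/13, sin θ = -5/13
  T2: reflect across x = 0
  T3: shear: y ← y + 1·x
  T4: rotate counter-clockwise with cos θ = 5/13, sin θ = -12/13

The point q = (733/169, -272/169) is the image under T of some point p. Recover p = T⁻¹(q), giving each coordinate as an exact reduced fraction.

T1 = [12/13 5/13 0; -5/13 12/13 0; 0 0 1]
T2·T1 = [-12/13 -5/13 0; -5/13 12/13 0; 0 0 1]
T3·…·T1 = [-12/13 -5/13 0; -17/13 7/13 0; 0 0 1]
T4·…·T1 = [-264/169 59/169 0; 59/169 95/169 0; 0 0 1]
det M = -1; M⁻¹ = [-95/169 59/169 0; 59/169 264/169 0; 0 0 1]
M⁻¹ · (733/169, -272/169)ᵀ = (-3, -1)ᵀ

p = (-3, -1)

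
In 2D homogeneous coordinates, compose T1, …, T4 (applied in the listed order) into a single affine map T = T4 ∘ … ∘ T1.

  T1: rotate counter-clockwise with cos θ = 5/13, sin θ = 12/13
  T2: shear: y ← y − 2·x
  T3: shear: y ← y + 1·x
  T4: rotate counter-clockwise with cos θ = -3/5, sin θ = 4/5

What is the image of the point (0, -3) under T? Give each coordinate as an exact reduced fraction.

T1 rotate counter-clockwise with cos θ = 5/13, sin θ = 12/13: (0, -3) → (36/13, -15/13)
T2 shear: y ← y − 2·x: (36/13, -15/13) → (36/13, -87/13)
T3 shear: y ← y + 1·x: (36/13, -87/13) → (36/13, -51/13)
T4 rotate counter-clockwise with cos θ = -3/5, sin θ = 4/5: (36/13, -51/13) → (96/65, 297/65)

T(p) = (96/65, 297/65)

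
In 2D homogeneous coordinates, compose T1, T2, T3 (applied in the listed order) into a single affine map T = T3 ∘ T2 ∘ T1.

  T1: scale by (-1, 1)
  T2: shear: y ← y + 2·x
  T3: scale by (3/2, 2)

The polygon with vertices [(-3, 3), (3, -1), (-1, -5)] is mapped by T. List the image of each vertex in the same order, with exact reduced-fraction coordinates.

T1 scale by (-1, 1): (-3, 3) → (3, 3); (3, -1) → (-3, -1); (-1, -5) → (1, -5)
T2 shear: y ← y + 2·x: (3, 3) → (3, 9); (-3, -1) → (-3, -7); (1, -5) → (1, -3)
T3 scale by (3/2, 2): (3, 9) → (9/2, 18); (-3, -7) → (-9/2, -14); (1, -3) → (3/2, -6)

image vertices: (9/2, 18), (-9/2, -14), (3/2, -6)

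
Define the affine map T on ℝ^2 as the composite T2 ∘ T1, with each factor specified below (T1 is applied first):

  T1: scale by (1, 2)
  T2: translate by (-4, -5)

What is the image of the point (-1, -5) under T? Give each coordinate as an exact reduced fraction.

T1 scale by (1, 2): (-1, -5) → (-1, -10)
T2 translate by (-4, -5): (-1, -10) → (-5, -15)

T(p) = (-5, -15)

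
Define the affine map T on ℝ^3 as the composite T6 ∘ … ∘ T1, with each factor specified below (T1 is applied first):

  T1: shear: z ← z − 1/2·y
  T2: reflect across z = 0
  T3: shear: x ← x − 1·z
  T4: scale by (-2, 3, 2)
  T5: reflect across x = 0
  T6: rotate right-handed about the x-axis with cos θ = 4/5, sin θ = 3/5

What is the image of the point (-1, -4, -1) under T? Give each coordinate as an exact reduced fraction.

T(p) = (0, -42/5, -44/5)

T1 shear: z ← z − 1/2·y: (-1, -4, -1) → (-1, -4, 1)
T2 reflect across z = 0: (-1, -4, 1) → (-1, -4, -1)
T3 shear: x ← x − 1·z: (-1, -4, -1) → (0, -4, -1)
T4 scale by (-2, 3, 2): (0, -4, -1) → (0, -12, -2)
T5 reflect across x = 0: (0, -12, -2) → (0, -12, -2)
T6 rotate right-handed about the x-axis with cos θ = 4/5, sin θ = 3/5: (0, -12, -2) → (0, -42/5, -44/5)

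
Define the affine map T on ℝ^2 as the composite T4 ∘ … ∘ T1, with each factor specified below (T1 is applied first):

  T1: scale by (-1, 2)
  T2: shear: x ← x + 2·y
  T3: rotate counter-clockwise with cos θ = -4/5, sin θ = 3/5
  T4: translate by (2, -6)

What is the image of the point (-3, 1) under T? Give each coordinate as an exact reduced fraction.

T1 scale by (-1, 2): (-3, 1) → (3, 2)
T2 shear: x ← x + 2·y: (3, 2) → (7, 2)
T3 rotate counter-clockwise with cos θ = -4/5, sin θ = 3/5: (7, 2) → (-34/5, 13/5)
T4 translate by (2, -6): (-34/5, 13/5) → (-24/5, -17/5)

T(p) = (-24/5, -17/5)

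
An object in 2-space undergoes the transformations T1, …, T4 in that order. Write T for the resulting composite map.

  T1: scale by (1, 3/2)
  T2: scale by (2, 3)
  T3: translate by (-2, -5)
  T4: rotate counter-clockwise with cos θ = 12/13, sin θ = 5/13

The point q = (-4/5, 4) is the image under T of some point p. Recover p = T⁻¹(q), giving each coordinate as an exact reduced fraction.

T1 = [1 0 0; 0 3/2 0; 0 0 1]
T2·T1 = [2 0 0; 0 9/2 0; 0 0 1]
T3·…·T1 = [2 0 -2; 0 9/2 -5; 0 0 1]
T4·…·T1 = [24/13 -45/26 1/13; 10/13 54/13 -70/13; 0 0 1]
det M = 9; M⁻¹ = [6/13 5/26 1; -10/117 8/39 10/9; 0 0 1]
M⁻¹ · (-4/5, 4)ᵀ = (7/5, 2)ᵀ

p = (7/5, 2)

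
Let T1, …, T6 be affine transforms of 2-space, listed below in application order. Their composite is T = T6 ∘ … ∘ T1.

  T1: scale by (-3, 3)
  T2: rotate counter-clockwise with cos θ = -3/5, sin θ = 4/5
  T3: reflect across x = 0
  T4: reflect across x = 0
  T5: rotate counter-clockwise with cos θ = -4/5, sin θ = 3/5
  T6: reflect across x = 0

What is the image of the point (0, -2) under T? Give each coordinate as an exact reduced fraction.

T(p) = (6, 0)

T1 scale by (-3, 3): (0, -2) → (0, -6)
T2 rotate counter-clockwise with cos θ = -3/5, sin θ = 4/5: (0, -6) → (24/5, 18/5)
T3 reflect across x = 0: (24/5, 18/5) → (-24/5, 18/5)
T4 reflect across x = 0: (-24/5, 18/5) → (24/5, 18/5)
T5 rotate counter-clockwise with cos θ = -4/5, sin θ = 3/5: (24/5, 18/5) → (-6, 0)
T6 reflect across x = 0: (-6, 0) → (6, 0)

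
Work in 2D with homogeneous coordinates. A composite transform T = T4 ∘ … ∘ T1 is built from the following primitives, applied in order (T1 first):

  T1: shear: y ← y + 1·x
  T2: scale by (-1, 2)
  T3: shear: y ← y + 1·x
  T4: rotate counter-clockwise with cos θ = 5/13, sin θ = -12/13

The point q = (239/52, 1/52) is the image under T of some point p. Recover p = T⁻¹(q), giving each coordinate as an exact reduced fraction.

T1 = [1 0 0; 1 1 0; 0 0 1]
T2·T1 = [-1 0 0; 2 2 0; 0 0 1]
T3·…·T1 = [-1 0 0; 1 2 0; 0 0 1]
T4·…·T1 = [7/13 24/13 0; 17/13 10/13 0; 0 0 1]
det M = -2; M⁻¹ = [-5/13 12/13 0; 17/26 -7/26 0; 0 0 1]
M⁻¹ · (239/52, 1/52)ᵀ = (-7/4, 3)ᵀ

p = (-7/4, 3)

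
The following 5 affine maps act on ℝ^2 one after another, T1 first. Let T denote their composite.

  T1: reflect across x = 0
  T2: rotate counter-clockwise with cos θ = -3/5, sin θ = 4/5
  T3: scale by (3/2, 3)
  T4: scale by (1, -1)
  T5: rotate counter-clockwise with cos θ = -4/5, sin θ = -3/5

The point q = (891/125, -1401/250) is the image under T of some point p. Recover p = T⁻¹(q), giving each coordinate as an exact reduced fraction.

T1 = [-1 0 0; 0 1 0; 0 0 1]
T2·T1 = [3/5 -4/5 0; -4/5 -3/5 0; 0 0 1]
T3·…·T1 = [9/10 -6/5 0; -12/5 -9/5 0; 0 0 1]
T4·…·T1 = [9/10 -6/5 0; 12/5 9/5 0; 0 0 1]
T5·…·T1 = [18/25 51/25 0; -123/50 -18/25 0; 0 0 1]
det M = 9/2; M⁻¹ = [-4/25 -34/75 0; 41/75 4/25 0; 0 0 1]
M⁻¹ · (891/125, -1401/250)ᵀ = (7/5, 3)ᵀ

p = (7/5, 3)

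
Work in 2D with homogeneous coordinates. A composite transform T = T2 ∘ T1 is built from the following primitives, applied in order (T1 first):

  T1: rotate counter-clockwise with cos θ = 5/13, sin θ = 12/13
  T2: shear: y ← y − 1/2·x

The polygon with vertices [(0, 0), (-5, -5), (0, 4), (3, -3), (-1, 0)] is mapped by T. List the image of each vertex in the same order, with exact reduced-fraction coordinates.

image vertices: (0, 0), (35/13, -205/26), (-48/13, 44/13), (51/13, -9/26), (-5/13, -19/26)

T1 rotate counter-clockwise with cos θ = 5/13, sin θ = 12/13: (0, 0) → (0, 0); (-5, -5) → (35/13, -85/13); (0, 4) → (-48/13, 20/13); (3, -3) → (51/13, 21/13); (-1, 0) → (-5/13, -12/13)
T2 shear: y ← y − 1/2·x: (0, 0) → (0, 0); (35/13, -85/13) → (35/13, -205/26); (-48/13, 20/13) → (-48/13, 44/13); (51/13, 21/13) → (51/13, -9/26); (-5/13, -12/13) → (-5/13, -19/26)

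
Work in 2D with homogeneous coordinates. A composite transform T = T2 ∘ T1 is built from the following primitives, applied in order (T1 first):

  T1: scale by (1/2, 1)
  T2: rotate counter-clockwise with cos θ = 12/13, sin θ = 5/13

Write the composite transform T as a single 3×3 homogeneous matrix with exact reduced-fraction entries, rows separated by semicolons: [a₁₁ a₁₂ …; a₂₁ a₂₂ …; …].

T1 = [1/2 0 0; 0 1 0; 0 0 1]
T2·T1 = [6/13 -5/13 0; 5/26 12/13 0; 0 0 1]

T = [6/13 -5/13 0; 5/26 12/13 0; 0 0 1]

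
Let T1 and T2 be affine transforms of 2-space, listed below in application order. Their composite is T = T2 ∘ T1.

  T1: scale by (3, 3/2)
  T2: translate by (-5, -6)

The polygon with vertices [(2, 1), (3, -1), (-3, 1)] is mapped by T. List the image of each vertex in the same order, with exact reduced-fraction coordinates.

image vertices: (1, -9/2), (4, -15/2), (-14, -9/2)

T1 scale by (3, 3/2): (2, 1) → (6, 3/2); (3, -1) → (9, -3/2); (-3, 1) → (-9, 3/2)
T2 translate by (-5, -6): (6, 3/2) → (1, -9/2); (9, -3/2) → (4, -15/2); (-9, 3/2) → (-14, -9/2)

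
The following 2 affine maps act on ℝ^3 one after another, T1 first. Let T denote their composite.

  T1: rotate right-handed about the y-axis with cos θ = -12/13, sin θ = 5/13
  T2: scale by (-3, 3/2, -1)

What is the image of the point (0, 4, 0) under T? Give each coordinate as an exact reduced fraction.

T1 rotate right-handed about the y-axis with cos θ = -12/13, sin θ = 5/13: (0, 4, 0) → (0, 4, 0)
T2 scale by (-3, 3/2, -1): (0, 4, 0) → (0, 6, 0)

T(p) = (0, 6, 0)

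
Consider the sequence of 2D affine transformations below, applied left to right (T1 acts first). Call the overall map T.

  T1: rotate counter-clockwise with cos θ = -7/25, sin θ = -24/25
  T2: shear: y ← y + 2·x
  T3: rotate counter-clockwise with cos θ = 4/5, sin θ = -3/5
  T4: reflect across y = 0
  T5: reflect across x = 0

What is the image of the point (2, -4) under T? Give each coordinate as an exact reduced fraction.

T(p) = (232/25, 126/25)

T1 rotate counter-clockwise with cos θ = -7/25, sin θ = -24/25: (2, -4) → (-22/5, -4/5)
T2 shear: y ← y + 2·x: (-22/5, -4/5) → (-22/5, -48/5)
T3 rotate counter-clockwise with cos θ = 4/5, sin θ = -3/5: (-22/5, -48/5) → (-232/25, -126/25)
T4 reflect across y = 0: (-232/25, -126/25) → (-232/25, 126/25)
T5 reflect across x = 0: (-232/25, 126/25) → (232/25, 126/25)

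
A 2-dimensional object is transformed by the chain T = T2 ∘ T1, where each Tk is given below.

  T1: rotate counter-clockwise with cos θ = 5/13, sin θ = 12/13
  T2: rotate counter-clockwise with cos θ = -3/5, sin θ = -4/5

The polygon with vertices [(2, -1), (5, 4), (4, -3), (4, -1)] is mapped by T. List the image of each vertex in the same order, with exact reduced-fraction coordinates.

T1 rotate counter-clockwise with cos θ = 5/13, sin θ = 12/13: (2, -1) → (22/13, 19/13); (5, 4) → (-23/13, 80/13); (4, -3) → (56/13, 33/13); (4, -1) → (32/13, 43/13)
T2 rotate counter-clockwise with cos θ = -3/5, sin θ = -4/5: (22/13, 19/13) → (2/13, -29/13); (-23/13, 80/13) → (389/65, -148/65); (56/13, 33/13) → (-36/65, -323/65); (32/13, 43/13) → (76/65, -257/65)

image vertices: (2/13, -29/13), (389/65, -148/65), (-36/65, -323/65), (76/65, -257/65)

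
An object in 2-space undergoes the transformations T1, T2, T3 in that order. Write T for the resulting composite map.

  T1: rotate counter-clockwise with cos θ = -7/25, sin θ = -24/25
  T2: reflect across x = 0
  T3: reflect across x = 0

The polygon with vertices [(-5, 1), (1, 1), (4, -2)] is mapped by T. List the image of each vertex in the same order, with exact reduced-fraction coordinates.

image vertices: (59/25, 113/25), (17/25, -31/25), (-76/25, -82/25)

T1 rotate counter-clockwise with cos θ = -7/25, sin θ = -24/25: (-5, 1) → (59/25, 113/25); (1, 1) → (17/25, -31/25); (4, -2) → (-76/25, -82/25)
T2 reflect across x = 0: (59/25, 113/25) → (-59/25, 113/25); (17/25, -31/25) → (-17/25, -31/25); (-76/25, -82/25) → (76/25, -82/25)
T3 reflect across x = 0: (-59/25, 113/25) → (59/25, 113/25); (-17/25, -31/25) → (17/25, -31/25); (76/25, -82/25) → (-76/25, -82/25)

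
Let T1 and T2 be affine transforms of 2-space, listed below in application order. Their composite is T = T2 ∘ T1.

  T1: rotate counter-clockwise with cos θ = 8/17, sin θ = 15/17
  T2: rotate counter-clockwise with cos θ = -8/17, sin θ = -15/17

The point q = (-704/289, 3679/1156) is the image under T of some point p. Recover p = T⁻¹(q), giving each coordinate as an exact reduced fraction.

T1 = [8/17 -15/17 0; 15/17 8/17 0; 0 0 1]
T2·T1 = [161/289 240/289 0; -240/289 161/289 0; 0 0 1]
det M = 1; M⁻¹ = [161/289 -240/289 0; 240/289 161/289 0; 0 0 1]
M⁻¹ · (-704/289, 3679/1156)ᵀ = (-4, -1/4)ᵀ

p = (-4, -1/4)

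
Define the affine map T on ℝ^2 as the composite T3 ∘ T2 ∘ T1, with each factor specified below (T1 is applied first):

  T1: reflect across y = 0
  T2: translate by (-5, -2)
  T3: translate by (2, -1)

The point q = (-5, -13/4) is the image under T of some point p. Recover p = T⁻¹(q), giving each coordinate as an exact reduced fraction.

T1 = [1 0 0; 0 -1 0; 0 0 1]
T2·T1 = [1 0 -5; 0 -1 -2; 0 0 1]
T3·…·T1 = [1 0 -3; 0 -1 -3; 0 0 1]
det M = -1; M⁻¹ = [1 0 3; 0 -1 -3; 0 0 1]
M⁻¹ · (-5, -13/4)ᵀ = (-2, 1/4)ᵀ

p = (-2, 1/4)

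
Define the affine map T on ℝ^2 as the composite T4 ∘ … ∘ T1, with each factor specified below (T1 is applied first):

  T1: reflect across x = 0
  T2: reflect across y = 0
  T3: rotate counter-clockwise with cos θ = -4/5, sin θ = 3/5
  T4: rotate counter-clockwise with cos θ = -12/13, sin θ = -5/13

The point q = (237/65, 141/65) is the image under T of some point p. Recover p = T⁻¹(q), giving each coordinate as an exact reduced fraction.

p = (-3, -3)

T1 = [-1 0 0; 0 1 0; 0 0 1]
T2·T1 = [-1 0 0; 0 -1 0; 0 0 1]
T3·…·T1 = [4/5 3/5 0; -3/5 4/5 0; 0 0 1]
T4·…·T1 = [-63/65 -16/65 0; 16/65 -63/65 0; 0 0 1]
det M = 1; M⁻¹ = [-63/65 16/65 0; -16/65 -63/65 0; 0 0 1]
M⁻¹ · (237/65, 141/65)ᵀ = (-3, -3)ᵀ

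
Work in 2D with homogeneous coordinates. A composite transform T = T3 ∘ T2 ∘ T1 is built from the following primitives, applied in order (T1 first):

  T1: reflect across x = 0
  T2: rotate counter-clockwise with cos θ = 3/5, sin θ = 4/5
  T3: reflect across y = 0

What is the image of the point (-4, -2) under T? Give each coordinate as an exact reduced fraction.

T(p) = (4, -2)

T1 reflect across x = 0: (-4, -2) → (4, -2)
T2 rotate counter-clockwise with cos θ = 3/5, sin θ = 4/5: (4, -2) → (4, 2)
T3 reflect across y = 0: (4, 2) → (4, -2)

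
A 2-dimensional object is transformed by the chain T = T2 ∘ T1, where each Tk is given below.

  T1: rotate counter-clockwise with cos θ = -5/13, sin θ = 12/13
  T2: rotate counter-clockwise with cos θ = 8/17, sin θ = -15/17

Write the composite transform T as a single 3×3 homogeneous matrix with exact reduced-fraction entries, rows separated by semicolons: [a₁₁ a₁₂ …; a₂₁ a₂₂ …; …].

T = [140/221 -171/221 0; 171/221 140/221 0; 0 0 1]

T1 = [-5/13 -12/13 0; 12/13 -5/13 0; 0 0 1]
T2·T1 = [140/221 -171/221 0; 171/221 140/221 0; 0 0 1]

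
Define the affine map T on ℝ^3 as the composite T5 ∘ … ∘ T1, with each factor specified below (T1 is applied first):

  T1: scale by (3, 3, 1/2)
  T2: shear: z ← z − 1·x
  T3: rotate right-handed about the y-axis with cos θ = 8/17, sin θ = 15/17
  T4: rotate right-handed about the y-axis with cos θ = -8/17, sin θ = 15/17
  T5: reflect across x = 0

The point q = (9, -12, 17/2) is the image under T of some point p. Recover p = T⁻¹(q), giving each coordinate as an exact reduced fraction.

p = (3, -4, 1)

T1 = [3 0 0 0; 0 3 0 0; 0 0 1/2 0; 0 0 0 1]
T2·T1 = [3 0 0 0; 0 3 0 0; -3 0 1/2 0; 0 0 0 1]
T3·…·T1 = [-21/17 0 15/34 0; 0 3 0 0; -69/17 0 4/17 0; 0 0 0 1]
T4·…·T1 = [-3 0 0 0; 0 3 0 0; 3 0 -1/2 0; 0 0 0 1]
T5·…·T1 = [3 0 0 0; 0 3 0 0; 3 0 -1/2 0; 0 0 0 1]
det M = -9/2; M⁻¹ = [1/3 0 0 0; 0 1/3 0 0; 2 0 -2 0; 0 0 0 1]
M⁻¹ · (9, -12, 17/2)ᵀ = (3, -4, 1)ᵀ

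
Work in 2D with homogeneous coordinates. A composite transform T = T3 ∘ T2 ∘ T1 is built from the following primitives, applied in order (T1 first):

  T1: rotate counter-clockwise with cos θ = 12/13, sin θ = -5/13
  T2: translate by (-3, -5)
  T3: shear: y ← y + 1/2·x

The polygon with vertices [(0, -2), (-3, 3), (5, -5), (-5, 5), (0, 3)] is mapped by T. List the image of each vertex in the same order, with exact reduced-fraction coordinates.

T1 rotate counter-clockwise with cos θ = 12/13, sin θ = -5/13: (0, -2) → (-10/13, -24/13); (-3, 3) → (-21/13, 51/13); (5, -5) → (35/13, -85/13); (-5, 5) → (-35/13, 85/13); (0, 3) → (15/13, 36/13)
T2 translate by (-3, -5): (-10/13, -24/13) → (-49/13, -89/13); (-21/13, 51/13) → (-60/13, -14/13); (35/13, -85/13) → (-4/13, -150/13); (-35/13, 85/13) → (-74/13, 20/13); (15/13, 36/13) → (-24/13, -29/13)
T3 shear: y ← y + 1/2·x: (-49/13, -89/13) → (-49/13, -227/26); (-60/13, -14/13) → (-60/13, -44/13); (-4/13, -150/13) → (-4/13, -152/13); (-74/13, 20/13) → (-74/13, -17/13); (-24/13, -29/13) → (-24/13, -41/13)

image vertices: (-49/13, -227/26), (-60/13, -44/13), (-4/13, -152/13), (-74/13, -17/13), (-24/13, -41/13)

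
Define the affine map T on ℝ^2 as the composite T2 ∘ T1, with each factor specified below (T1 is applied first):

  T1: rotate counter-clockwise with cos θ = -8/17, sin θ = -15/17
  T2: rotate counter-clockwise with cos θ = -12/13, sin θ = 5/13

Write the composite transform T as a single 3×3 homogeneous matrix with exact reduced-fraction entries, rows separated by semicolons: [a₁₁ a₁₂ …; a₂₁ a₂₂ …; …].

T = [171/221 -140/221 0; 140/221 171/221 0; 0 0 1]

T1 = [-8/17 15/17 0; -15/17 -8/17 0; 0 0 1]
T2·T1 = [171/221 -140/221 0; 140/221 171/221 0; 0 0 1]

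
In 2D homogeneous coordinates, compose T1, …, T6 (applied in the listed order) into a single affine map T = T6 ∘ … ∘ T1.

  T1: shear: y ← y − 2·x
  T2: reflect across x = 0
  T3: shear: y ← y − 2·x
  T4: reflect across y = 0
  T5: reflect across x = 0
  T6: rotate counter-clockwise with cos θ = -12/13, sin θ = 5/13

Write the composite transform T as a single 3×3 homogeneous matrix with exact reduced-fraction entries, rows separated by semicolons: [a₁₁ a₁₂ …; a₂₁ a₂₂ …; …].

T1 = [1 0 0; -2 1 0; 0 0 1]
T2·T1 = [-1 0 0; -2 1 0; 0 0 1]
T3·…·T1 = [-1 0 0; 0 1 0; 0 0 1]
T4·…·T1 = [-1 0 0; 0 -1 0; 0 0 1]
T5·…·T1 = [1 0 0; 0 -1 0; 0 0 1]
T6·…·T1 = [-12/13 5/13 0; 5/13 12/13 0; 0 0 1]

T = [-12/13 5/13 0; 5/13 12/13 0; 0 0 1]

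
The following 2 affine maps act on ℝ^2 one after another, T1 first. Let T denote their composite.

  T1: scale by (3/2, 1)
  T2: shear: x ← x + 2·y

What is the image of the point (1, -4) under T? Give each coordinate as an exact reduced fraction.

T1 scale by (3/2, 1): (1, -4) → (3/2, -4)
T2 shear: x ← x + 2·y: (3/2, -4) → (-13/2, -4)

T(p) = (-13/2, -4)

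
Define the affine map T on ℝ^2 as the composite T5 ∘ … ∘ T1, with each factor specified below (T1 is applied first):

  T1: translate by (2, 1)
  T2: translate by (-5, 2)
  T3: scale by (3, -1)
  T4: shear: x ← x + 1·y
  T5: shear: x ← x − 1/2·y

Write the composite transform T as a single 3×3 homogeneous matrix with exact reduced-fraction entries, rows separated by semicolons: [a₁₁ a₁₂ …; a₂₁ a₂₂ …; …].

T1 = [1 0 2; 0 1 1; 0 0 1]
T2·T1 = [1 0 -3; 0 1 3; 0 0 1]
T3·…·T1 = [3 0 -9; 0 -1 -3; 0 0 1]
T4·…·T1 = [3 -1 -12; 0 -1 -3; 0 0 1]
T5·…·T1 = [3 -1/2 -21/2; 0 -1 -3; 0 0 1]

T = [3 -1/2 -21/2; 0 -1 -3; 0 0 1]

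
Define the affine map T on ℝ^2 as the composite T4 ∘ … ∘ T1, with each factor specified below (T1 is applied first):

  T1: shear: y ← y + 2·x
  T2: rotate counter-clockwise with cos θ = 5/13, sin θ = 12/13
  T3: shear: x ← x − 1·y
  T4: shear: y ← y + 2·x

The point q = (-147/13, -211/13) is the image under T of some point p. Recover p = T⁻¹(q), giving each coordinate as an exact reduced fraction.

T1 = [1 0 0; 2 1 0; 0 0 1]
T2·T1 = [-19/13 -12/13 0; 22/13 5/13 0; 0 0 1]
T3·…·T1 = [-41/13 -17/13 0; 22/13 5/13 0; 0 0 1]
T4·…·T1 = [-41/13 -17/13 0; -60/13 -29/13 0; 0 0 1]
det M = 1; M⁻¹ = [-29/13 17/13 0; 60/13 -41/13 0; 0 0 1]
M⁻¹ · (-147/13, -211/13)ᵀ = (4, -1)ᵀ

p = (4, -1)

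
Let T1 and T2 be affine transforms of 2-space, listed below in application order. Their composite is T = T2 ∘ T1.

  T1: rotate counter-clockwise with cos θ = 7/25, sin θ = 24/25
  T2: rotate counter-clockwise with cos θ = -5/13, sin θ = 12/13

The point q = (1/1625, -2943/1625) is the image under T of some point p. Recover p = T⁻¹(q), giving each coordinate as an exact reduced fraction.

p = (1/5, 9/5)

T1 = [7/25 -24/25 0; 24/25 7/25 0; 0 0 1]
T2·T1 = [-323/325 36/325 0; -36/325 -323/325 0; 0 0 1]
det M = 1; M⁻¹ = [-323/325 -36/325 0; 36/325 -323/325 0; 0 0 1]
M⁻¹ · (1/1625, -2943/1625)ᵀ = (1/5, 9/5)ᵀ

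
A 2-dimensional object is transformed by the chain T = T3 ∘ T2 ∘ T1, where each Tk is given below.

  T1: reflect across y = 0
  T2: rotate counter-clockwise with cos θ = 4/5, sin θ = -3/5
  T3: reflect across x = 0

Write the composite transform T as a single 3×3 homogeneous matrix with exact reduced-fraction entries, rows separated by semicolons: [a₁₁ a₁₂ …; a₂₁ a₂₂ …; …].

T = [-4/5 3/5 0; -3/5 -4/5 0; 0 0 1]

T1 = [1 0 0; 0 -1 0; 0 0 1]
T2·T1 = [4/5 -3/5 0; -3/5 -4/5 0; 0 0 1]
T3·…·T1 = [-4/5 3/5 0; -3/5 -4/5 0; 0 0 1]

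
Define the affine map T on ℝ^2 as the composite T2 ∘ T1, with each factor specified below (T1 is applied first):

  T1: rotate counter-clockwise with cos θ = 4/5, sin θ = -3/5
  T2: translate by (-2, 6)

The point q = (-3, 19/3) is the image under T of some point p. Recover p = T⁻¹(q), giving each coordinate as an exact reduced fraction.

T1 = [4/5 3/5 0; -3/5 4/5 0; 0 0 1]
T2·T1 = [4/5 3/5 -2; -3/5 4/5 6; 0 0 1]
det M = 1; M⁻¹ = [4/5 -3/5 26/5; 3/5 4/5 -18/5; 0 0 1]
M⁻¹ · (-3, 19/3)ᵀ = (-1, -1/3)ᵀ

p = (-1, -1/3)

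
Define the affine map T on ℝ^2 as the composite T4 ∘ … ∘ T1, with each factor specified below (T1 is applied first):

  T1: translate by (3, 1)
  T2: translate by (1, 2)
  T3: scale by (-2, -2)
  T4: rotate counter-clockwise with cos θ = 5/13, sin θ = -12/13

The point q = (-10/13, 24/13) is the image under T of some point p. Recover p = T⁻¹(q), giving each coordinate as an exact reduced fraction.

p = (-3, -3)

T1 = [1 0 3; 0 1 1; 0 0 1]
T2·T1 = [1 0 4; 0 1 3; 0 0 1]
T3·…·T1 = [-2 0 -8; 0 -2 -6; 0 0 1]
T4·…·T1 = [-10/13 -24/13 -112/13; 24/13 -10/13 66/13; 0 0 1]
det M = 4; M⁻¹ = [-5/26 6/13 -4; -6/13 -5/26 -3; 0 0 1]
M⁻¹ · (-10/13, 24/13)ᵀ = (-3, -3)ᵀ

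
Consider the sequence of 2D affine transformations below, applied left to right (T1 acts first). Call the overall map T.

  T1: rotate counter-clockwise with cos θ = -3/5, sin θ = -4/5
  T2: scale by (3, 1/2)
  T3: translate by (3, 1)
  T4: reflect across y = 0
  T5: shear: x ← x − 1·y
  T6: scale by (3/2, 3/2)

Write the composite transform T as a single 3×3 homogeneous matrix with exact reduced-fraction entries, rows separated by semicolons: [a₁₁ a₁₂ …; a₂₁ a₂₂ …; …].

T = [-33/10 63/20 6; 3/5 9/20 -3/2; 0 0 1]

T1 = [-3/5 4/5 0; -4/5 -3/5 0; 0 0 1]
T2·T1 = [-9/5 12/5 0; -2/5 -3/10 0; 0 0 1]
T3·…·T1 = [-9/5 12/5 3; -2/5 -3/10 1; 0 0 1]
T4·…·T1 = [-9/5 12/5 3; 2/5 3/10 -1; 0 0 1]
T5·…·T1 = [-11/5 21/10 4; 2/5 3/10 -1; 0 0 1]
T6·…·T1 = [-33/10 63/20 6; 3/5 9/20 -3/2; 0 0 1]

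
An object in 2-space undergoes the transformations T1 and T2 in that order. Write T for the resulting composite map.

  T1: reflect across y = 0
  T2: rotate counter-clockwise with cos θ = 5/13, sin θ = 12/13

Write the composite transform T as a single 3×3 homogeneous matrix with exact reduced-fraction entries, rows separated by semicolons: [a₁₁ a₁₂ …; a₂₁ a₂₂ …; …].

T1 = [1 0 0; 0 -1 0; 0 0 1]
T2·T1 = [5/13 12/13 0; 12/13 -5/13 0; 0 0 1]

T = [5/13 12/13 0; 12/13 -5/13 0; 0 0 1]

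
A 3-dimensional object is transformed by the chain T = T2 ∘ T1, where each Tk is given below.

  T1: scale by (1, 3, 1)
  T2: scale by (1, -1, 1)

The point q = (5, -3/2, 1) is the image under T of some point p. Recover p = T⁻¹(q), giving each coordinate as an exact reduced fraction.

T1 = [1 0 0 0; 0 3 0 0; 0 0 1 0; 0 0 0 1]
T2·T1 = [1 0 0 0; 0 -3 0 0; 0 0 1 0; 0 0 0 1]
det M = -3; M⁻¹ = [1 0 0 0; 0 -1/3 0 0; 0 0 1 0; 0 0 0 1]
M⁻¹ · (5, -3/2, 1)ᵀ = (5, 1/2, 1)ᵀ

p = (5, 1/2, 1)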